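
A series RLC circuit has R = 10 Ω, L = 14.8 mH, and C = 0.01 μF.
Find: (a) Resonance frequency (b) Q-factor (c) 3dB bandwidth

Step 1 — Resonance condition Im(Z)=0 gives ω₀ = 1/√(LC).
Step 2 — ω₀ = 1/√(0.0148·1e-08) = 8.22e+04 rad/s.
Step 3 — f₀ = ω₀/(2π) = 1.308e+04 Hz.
Step 4 — Series Q: Q = ω₀L/R = 8.22e+04·0.0148/10 = 121.7.
Step 5 — 3dB bandwidth: Δω = ω₀/Q = 675.7 rad/s; BW = Δω/(2π) = 107.5 Hz.

(a) f₀ = 1.308e+04 Hz  (b) Q = 121.7  (c) BW = 107.5 Hz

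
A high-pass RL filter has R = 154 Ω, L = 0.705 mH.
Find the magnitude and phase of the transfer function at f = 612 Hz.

Step 1 — Angular frequency: ω = 2π·612 = 3845 rad/s.
Step 2 — Transfer function: H(jω) = jωL/(R + jωL).
Step 3 — Numerator jωL = j·2.711; denominator R + jωL = 154 + j2.711.
Step 4 — H = 0.0003098 + j0.0176.
Step 5 — Magnitude: |H| = 0.0176 (-35.1 dB); phase: φ = 89.0°.

|H| = 0.0176 (-35.1 dB), φ = 89.0°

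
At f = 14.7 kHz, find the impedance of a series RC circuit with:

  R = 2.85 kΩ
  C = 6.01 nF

Step 1 — Angular frequency: ω = 2π·f = 2π·1.47e+04 = 9.236e+04 rad/s.
Step 2 — Component impedances:
  R: Z = R = 2850 Ω
  C: Z = 1/(jωC) = -j/(ω·C) = 0 - j1801 Ω
Step 3 — Series combination: Z_total = R + C = 2850 - j1801 Ω = 3372∠-32.3° Ω.

Z = 2850 - j1801 Ω = 3372∠-32.3° Ω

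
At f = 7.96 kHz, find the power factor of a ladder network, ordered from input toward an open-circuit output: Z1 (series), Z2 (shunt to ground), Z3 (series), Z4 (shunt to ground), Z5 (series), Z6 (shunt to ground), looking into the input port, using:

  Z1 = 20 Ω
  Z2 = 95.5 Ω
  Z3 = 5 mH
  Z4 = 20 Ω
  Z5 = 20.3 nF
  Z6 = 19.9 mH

Step 1 — Angular frequency: ω = 2π·f = 2π·7960 = 5.001e+04 rad/s.
Step 2 — Component impedances:
  Z1: Z = R = 20 Ω
  Z2: Z = R = 95.5 Ω
  Z3: Z = jωL = j·5.001e+04·0.005 = 0 + j250.1 Ω
  Z4: Z = R = 20 Ω
  Z5: Z = 1/(jωC) = -j/(ω·C) = 0 - j984.9 Ω
  Z6: Z = jωL = j·5.001e+04·0.0199 = 0 + j995.3 Ω
Step 3 — Ladder network (open output): work backward from the far end, alternating series and parallel combinations. Z_in = 103.6 + j30.74 Ω = 108.1∠16.5° Ω.
Step 4 — Power factor: PF = cos(φ) = Re(Z)/|Z| = 103.63/108.09 = 0.9587.
Step 5 — Type: Im(Z) = 30.74 ⇒ lagging (phase φ = 16.5°).

PF = 0.9587 (lagging, φ = 16.5°)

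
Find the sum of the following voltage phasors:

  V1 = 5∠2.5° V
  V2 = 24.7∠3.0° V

Step 1 — Convert each phasor to rectangular form:
  V1 = 5·(cos(2.5°) + j·sin(2.5°)) = 4.995 + j0.2181 V
  V2 = 24.7·(cos(3.0°) + j·sin(3.0°)) = 24.67 + j1.293 V
Step 2 — Sum components: V_total = 29.66 + j1.511 V.
Step 3 — Convert to polar: |V_total| = 29.7 V, ∠V_total = 2.9°.

V_total = 29.7∠2.9° V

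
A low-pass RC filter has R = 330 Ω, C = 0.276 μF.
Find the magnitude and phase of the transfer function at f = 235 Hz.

Step 1 — Angular frequency: ω = 2π·235 = 1477 rad/s.
Step 2 — Transfer function: H(jω) = 1/(1 + jωRC).
Step 3 — Denominator: 1 + jωRC = 1 + j·1477·330·2.76e-07 = 1 + j0.1345.
Step 4 — H = 0.9822 - j0.1321.
Step 5 — Magnitude: |H| = 0.9911 (-0.1 dB); phase: φ = -7.7°.

|H| = 0.9911 (-0.1 dB), φ = -7.7°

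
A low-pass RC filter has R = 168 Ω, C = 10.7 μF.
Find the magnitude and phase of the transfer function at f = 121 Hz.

Step 1 — Angular frequency: ω = 2π·121 = 760.3 rad/s.
Step 2 — Transfer function: H(jω) = 1/(1 + jωRC).
Step 3 — Denominator: 1 + jωRC = 1 + j·760.3·168·1.07e-05 = 1 + j1.367.
Step 4 — H = 0.3487 - j0.4766.
Step 5 — Magnitude: |H| = 0.5905 (-4.6 dB); phase: φ = -53.8°.

|H| = 0.5905 (-4.6 dB), φ = -53.8°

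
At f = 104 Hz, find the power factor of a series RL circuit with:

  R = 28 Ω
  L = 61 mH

Step 1 — Angular frequency: ω = 2π·f = 2π·104 = 653.5 rad/s.
Step 2 — Component impedances:
  R: Z = R = 28 Ω
  L: Z = jωL = j·653.5·0.061 = 0 + j39.86 Ω
Step 3 — Series combination: Z_total = R + L = 28 + j39.86 Ω = 48.71∠54.9° Ω.
Step 4 — Power factor: PF = cos(φ) = Re(Z)/|Z| = 28/48.71 = 0.5748.
Step 5 — Type: Im(Z) = 39.86 ⇒ lagging (phase φ = 54.9°).

PF = 0.5748 (lagging, φ = 54.9°)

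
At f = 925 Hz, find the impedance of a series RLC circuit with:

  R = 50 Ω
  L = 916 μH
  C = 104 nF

Step 1 — Angular frequency: ω = 2π·f = 2π·925 = 5812 rad/s.
Step 2 — Component impedances:
  R: Z = R = 50 Ω
  L: Z = jωL = j·5812·0.000916 = 0 + j5.324 Ω
  C: Z = 1/(jωC) = -j/(ω·C) = 0 - j1654 Ω
Step 3 — Series combination: Z_total = R + L + C = 50 - j1649 Ω = 1650∠-88.3° Ω.

Z = 50 - j1649 Ω = 1650∠-88.3° Ω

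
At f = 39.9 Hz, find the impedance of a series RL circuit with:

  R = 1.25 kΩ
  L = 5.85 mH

Step 1 — Angular frequency: ω = 2π·f = 2π·39.9 = 250.7 rad/s.
Step 2 — Component impedances:
  R: Z = R = 1250 Ω
  L: Z = jωL = j·250.7·0.00585 = 0 + j1.467 Ω
Step 3 — Series combination: Z_total = R + L = 1250 + j1.467 Ω = 1250∠0.1° Ω.

Z = 1250 + j1.467 Ω = 1250∠0.1° Ω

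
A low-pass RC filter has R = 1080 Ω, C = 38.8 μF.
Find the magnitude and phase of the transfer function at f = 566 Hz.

Step 1 — Angular frequency: ω = 2π·566 = 3556 rad/s.
Step 2 — Transfer function: H(jω) = 1/(1 + jωRC).
Step 3 — Denominator: 1 + jωRC = 1 + j·3556·1080·3.88e-05 = 1 + j149.
Step 4 — H = 4.503e-05 - j0.00671.
Step 5 — Magnitude: |H| = 0.00671 (-43.5 dB); phase: φ = -89.6°.

|H| = 0.00671 (-43.5 dB), φ = -89.6°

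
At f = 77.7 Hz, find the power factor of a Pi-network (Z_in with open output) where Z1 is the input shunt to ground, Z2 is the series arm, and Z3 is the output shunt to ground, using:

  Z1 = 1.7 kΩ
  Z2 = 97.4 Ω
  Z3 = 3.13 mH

Step 1 — Angular frequency: ω = 2π·f = 2π·77.7 = 488.2 rad/s.
Step 2 — Component impedances:
  Z1: Z = R = 1700 Ω
  Z2: Z = R = 97.4 Ω
  Z3: Z = jωL = j·488.2·0.00313 = 0 + j1.528 Ω
Step 3 — With open output, the series arm Z2 and the output shunt Z3 appear in series to ground: Z2 + Z3 = 97.4 + j1.528 Ω.
Step 4 — Parallel with input shunt Z1: Z_in = Z1 || (Z2 + Z3) = 92.12 + j1.367 Ω = 92.13∠0.9° Ω.
Step 5 — Power factor: PF = cos(φ) = Re(Z)/|Z| = 92.12/92.13 = 0.9999.
Step 6 — Type: Im(Z) = 1.367 ⇒ lagging (phase φ = 0.9°).

PF = 0.9999 (lagging, φ = 0.9°)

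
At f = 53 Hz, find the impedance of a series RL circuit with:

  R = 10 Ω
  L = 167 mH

Step 1 — Angular frequency: ω = 2π·f = 2π·53 = 333 rad/s.
Step 2 — Component impedances:
  R: Z = R = 10 Ω
  L: Z = jωL = j·333·0.167 = 0 + j55.61 Ω
Step 3 — Series combination: Z_total = R + L = 10 + j55.61 Ω = 56.5∠79.8° Ω.

Z = 10 + j55.61 Ω = 56.5∠79.8° Ω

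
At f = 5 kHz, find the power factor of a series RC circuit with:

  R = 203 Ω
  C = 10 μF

Step 1 — Angular frequency: ω = 2π·f = 2π·5000 = 3.142e+04 rad/s.
Step 2 — Component impedances:
  R: Z = R = 203 Ω
  C: Z = 1/(jωC) = -j/(ω·C) = 0 - j3.183 Ω
Step 3 — Series combination: Z_total = R + C = 203 - j3.183 Ω = 203∠-0.9° Ω.
Step 4 — Power factor: PF = cos(φ) = Re(Z)/|Z| = 203/203.02 = 0.9999.
Step 5 — Type: Im(Z) = -3.183 ⇒ leading (phase φ = -0.9°).

PF = 0.9999 (leading, φ = -0.9°)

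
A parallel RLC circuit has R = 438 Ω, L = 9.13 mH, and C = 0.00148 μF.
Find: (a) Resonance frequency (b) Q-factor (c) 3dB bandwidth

Step 1 — Resonance: ω₀ = 1/√(LC) = 1/√(0.00913·1.48e-09) = 2.72e+05 rad/s.
Step 2 — f₀ = ω₀/(2π) = 4.33e+04 Hz.
Step 3 — Parallel Q: Q = R/(ω₀L) = 438/(2.72e+05·0.00913) = 0.1763.
Step 4 — Bandwidth: Δω = ω₀/Q = 1.543e+06 rad/s; BW = Δω/(2π) = 2.455e+05 Hz.

(a) f₀ = 4.33e+04 Hz  (b) Q = 0.1763  (c) BW = 2.455e+05 Hz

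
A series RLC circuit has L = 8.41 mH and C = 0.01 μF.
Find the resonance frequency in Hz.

Step 1 — Resonance condition Im(Z)=0 gives ω₀ = 1/√(LC).
Step 2 — ω₀ = 1/√(0.00841·1e-08) = 1.09e+05 rad/s.
Step 3 — f₀ = ω₀/(2π) = 1.735e+04 Hz.

f₀ = 1.735e+04 Hz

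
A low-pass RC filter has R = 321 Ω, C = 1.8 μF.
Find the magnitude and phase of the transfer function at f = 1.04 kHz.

Step 1 — Angular frequency: ω = 2π·1040 = 6535 rad/s.
Step 2 — Transfer function: H(jω) = 1/(1 + jωRC).
Step 3 — Denominator: 1 + jωRC = 1 + j·6535·321·1.8e-06 = 1 + j3.776.
Step 4 — H = 0.06555 - j0.2475.
Step 5 — Magnitude: |H| = 0.256 (-11.8 dB); phase: φ = -75.2°.

|H| = 0.256 (-11.8 dB), φ = -75.2°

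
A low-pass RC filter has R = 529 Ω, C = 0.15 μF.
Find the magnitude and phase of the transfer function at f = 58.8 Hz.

Step 1 — Angular frequency: ω = 2π·58.8 = 369.5 rad/s.
Step 2 — Transfer function: H(jω) = 1/(1 + jωRC).
Step 3 — Denominator: 1 + jωRC = 1 + j·369.5·529·1.5e-07 = 1 + j0.02932.
Step 4 — H = 0.9991 - j0.02929.
Step 5 — Magnitude: |H| = 0.9996 (-0.0 dB); phase: φ = -1.7°.

|H| = 0.9996 (-0.0 dB), φ = -1.7°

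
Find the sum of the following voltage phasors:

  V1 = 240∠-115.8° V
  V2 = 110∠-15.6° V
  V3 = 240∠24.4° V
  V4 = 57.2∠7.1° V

Step 1 — Convert each phasor to rectangular form:
  V1 = 240·(cos(-115.8°) + j·sin(-115.8°)) = -104.5 - j216.1 V
  V2 = 110·(cos(-15.6°) + j·sin(-15.6°)) = 105.9 - j29.58 V
  V3 = 240·(cos(24.4°) + j·sin(24.4°)) = 218.6 + j99.15 V
  V4 = 57.2·(cos(7.1°) + j·sin(7.1°)) = 56.76 + j7.07 V
Step 2 — Sum components: V_total = 276.8 - j139.4 V.
Step 3 — Convert to polar: |V_total| = 310 V, ∠V_total = -26.7°.

V_total = 310∠-26.7° V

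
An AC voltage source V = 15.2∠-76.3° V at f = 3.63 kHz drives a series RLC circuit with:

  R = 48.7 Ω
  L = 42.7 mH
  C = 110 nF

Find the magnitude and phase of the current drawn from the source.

Step 1 — Angular frequency: ω = 2π·f = 2π·3630 = 2.281e+04 rad/s.
Step 2 — Component impedances:
  R: Z = R = 48.7 Ω
  L: Z = jωL = j·2.281e+04·0.0427 = 0 + j973.9 Ω
  C: Z = 1/(jωC) = -j/(ω·C) = 0 - j398.6 Ω
Step 3 — Series combination: Z_total = R + L + C = 48.7 + j575.3 Ω = 577.4∠85.2° Ω.
Step 4 — Source phasor: V = 15.2∠-76.3° V = 3.6 - j14.77 V.
Step 5 — Ohm's law: I = V / Z_total = (3.6 - j14.77) / (48.7 + j575.3) = -0.02496 - j0.00837 A.
Step 6 — Convert to polar: |I| = 0.02633 A, ∠I = -161.5°.

I = 0.02633∠-161.5° A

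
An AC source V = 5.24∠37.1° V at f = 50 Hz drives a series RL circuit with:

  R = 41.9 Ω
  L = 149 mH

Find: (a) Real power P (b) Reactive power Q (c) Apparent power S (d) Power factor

Step 1 — Angular frequency: ω = 2π·f = 2π·50 = 314.2 rad/s.
Step 2 — Component impedances:
  R: Z = R = 41.9 Ω
  L: Z = jωL = j·314.2·0.149 = 0 + j46.81 Ω
Step 3 — Series combination: Z_total = R + L = 41.9 + j46.81 Ω = 62.82∠48.2° Ω.
Step 4 — Source phasor: V = 5.24∠37.1° V = 4.179 + j3.161 V.
Step 5 — Current: I = V / Z = 0.08186 - j0.01601 A = 0.08341∠-11.1° A.
Step 6 — Complex power: S = V·I* = 0.2915 + j0.3257 VA.
Step 7 — Real power: P = Re(S) = 0.2915 W.
Step 8 — Reactive power: Q = Im(S) = 0.3257 VAR.
Step 9 — Apparent power: |S| = 0.4371 VA.
Step 10 — Power factor: PF = P/|S| = 0.667 (lagging).

(a) P = 0.2915 W  (b) Q = 0.3257 VAR  (c) S = 0.4371 VA  (d) PF = 0.667 (lagging)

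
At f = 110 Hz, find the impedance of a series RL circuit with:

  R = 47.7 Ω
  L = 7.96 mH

Step 1 — Angular frequency: ω = 2π·f = 2π·110 = 691.2 rad/s.
Step 2 — Component impedances:
  R: Z = R = 47.7 Ω
  L: Z = jωL = j·691.2·0.00796 = 0 + j5.502 Ω
Step 3 — Series combination: Z_total = R + L = 47.7 + j5.502 Ω = 48.02∠6.6° Ω.

Z = 47.7 + j5.502 Ω = 48.02∠6.6° Ω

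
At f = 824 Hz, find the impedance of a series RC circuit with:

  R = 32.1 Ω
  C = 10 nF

Step 1 — Angular frequency: ω = 2π·f = 2π·824 = 5177 rad/s.
Step 2 — Component impedances:
  R: Z = R = 32.1 Ω
  C: Z = 1/(jωC) = -j/(ω·C) = 0 - j1.931e+04 Ω
Step 3 — Series combination: Z_total = R + C = 32.1 - j1.931e+04 Ω = 1.931e+04∠-89.9° Ω.

Z = 32.1 - j1.931e+04 Ω = 1.931e+04∠-89.9° Ω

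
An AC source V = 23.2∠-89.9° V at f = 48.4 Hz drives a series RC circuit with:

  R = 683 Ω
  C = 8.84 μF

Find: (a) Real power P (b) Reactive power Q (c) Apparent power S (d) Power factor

Step 1 — Angular frequency: ω = 2π·f = 2π·48.4 = 304.1 rad/s.
Step 2 — Component impedances:
  R: Z = R = 683 Ω
  C: Z = 1/(jωC) = -j/(ω·C) = 0 - j372 Ω
Step 3 — Series combination: Z_total = R + C = 683 - j372 Ω = 777.7∠-28.6° Ω.
Step 4 — Source phasor: V = 23.2∠-89.9° V = 0.04049 - j23.2 V.
Step 5 — Current: I = V / Z = 0.01431 - j0.02617 A = 0.02983∠-61.3° A.
Step 6 — Complex power: S = V·I* = 0.6078 - j0.331 VA.
Step 7 — Real power: P = Re(S) = 0.6078 W.
Step 8 — Reactive power: Q = Im(S) = -0.331 VAR.
Step 9 — Apparent power: |S| = 0.6921 VA.
Step 10 — Power factor: PF = P/|S| = 0.8782 (leading).

(a) P = 0.6078 W  (b) Q = -0.331 VAR  (c) S = 0.6921 VA  (d) PF = 0.8782 (leading)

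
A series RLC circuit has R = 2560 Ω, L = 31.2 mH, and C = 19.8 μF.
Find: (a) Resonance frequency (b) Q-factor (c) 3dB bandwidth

Step 1 — Resonance: ω₀ = 1/√(LC) = 1/√(0.0312·1.98e-05) = 1272 rad/s.
Step 2 — f₀ = ω₀/(2π) = 202.5 Hz.
Step 3 — Series Q: Q = ω₀L/R = 1272·0.0312/2560 = 0.01551.
Step 4 — Bandwidth: Δω = ω₀/Q = 8.205e+04 rad/s; BW = Δω/(2π) = 1.306e+04 Hz.

(a) f₀ = 202.5 Hz  (b) Q = 0.01551  (c) BW = 1.306e+04 Hz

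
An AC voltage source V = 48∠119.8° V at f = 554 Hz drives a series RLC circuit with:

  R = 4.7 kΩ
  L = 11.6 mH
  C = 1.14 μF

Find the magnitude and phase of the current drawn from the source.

Step 1 — Angular frequency: ω = 2π·f = 2π·554 = 3481 rad/s.
Step 2 — Component impedances:
  R: Z = R = 4700 Ω
  L: Z = jωL = j·3481·0.0116 = 0 + j40.38 Ω
  C: Z = 1/(jωC) = -j/(ω·C) = 0 - j252 Ω
Step 3 — Series combination: Z_total = R + L + C = 4700 - j211.6 Ω = 4705∠-2.6° Ω.
Step 4 — Source phasor: V = 48∠119.8° V = -23.85 + j41.65 V.
Step 5 — Ohm's law: I = V / Z_total = (-23.85 + j41.65) / (4700 - j211.6) = -0.005463 + j0.008616 A.
Step 6 — Convert to polar: |I| = 0.0102 A, ∠I = 122.4°.

I = 0.0102∠122.4° A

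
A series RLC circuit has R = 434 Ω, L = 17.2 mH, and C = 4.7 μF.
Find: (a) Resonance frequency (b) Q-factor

Step 1 — Resonance condition Im(Z)=0 gives ω₀ = 1/√(LC).
Step 2 — ω₀ = 1/√(0.0172·4.7e-06) = 3517 rad/s.
Step 3 — f₀ = ω₀/(2π) = 559.8 Hz.
Step 4 — Series Q: Q = ω₀L/R = 3517·0.0172/434 = 0.1394.

(a) f₀ = 559.8 Hz  (b) Q = 0.1394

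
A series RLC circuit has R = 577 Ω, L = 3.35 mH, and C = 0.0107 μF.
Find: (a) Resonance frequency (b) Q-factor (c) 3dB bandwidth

Step 1 — Resonance condition Im(Z)=0 gives ω₀ = 1/√(LC).
Step 2 — ω₀ = 1/√(0.00335·1.07e-08) = 1.67e+05 rad/s.
Step 3 — f₀ = ω₀/(2π) = 2.658e+04 Hz.
Step 4 — Series Q: Q = ω₀L/R = 1.67e+05·0.00335/577 = 0.9697.
Step 5 — 3dB bandwidth: Δω = ω₀/Q = 1.722e+05 rad/s; BW = Δω/(2π) = 2.741e+04 Hz.

(a) f₀ = 2.658e+04 Hz  (b) Q = 0.9697  (c) BW = 2.741e+04 Hz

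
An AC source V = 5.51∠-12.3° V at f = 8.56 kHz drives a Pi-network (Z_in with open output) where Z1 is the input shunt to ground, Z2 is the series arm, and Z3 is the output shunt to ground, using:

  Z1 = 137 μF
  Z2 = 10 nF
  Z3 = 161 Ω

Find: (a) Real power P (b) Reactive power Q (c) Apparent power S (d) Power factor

Step 1 — Angular frequency: ω = 2π·f = 2π·8560 = 5.378e+04 rad/s.
Step 2 — Component impedances:
  Z1: Z = 1/(jωC) = -j/(ω·C) = 0 - j0.1357 Ω
  Z2: Z = 1/(jωC) = -j/(ω·C) = 0 - j1859 Ω
  Z3: Z = R = 161 Ω
Step 3 — With open output, the series arm Z2 and the output shunt Z3 appear in series to ground: Z2 + Z3 = 161 - j1859 Ω.
Step 4 — Parallel with input shunt Z1: Z_in = Z1 || (Z2 + Z3) = 8.513e-07 - j0.1357 Ω = 0.1357∠-90.0° Ω.
Step 5 — Source phasor: V = 5.51∠-12.3° V = 5.384 - j1.174 V.
Step 6 — Current: I = V / Z = 8.65 + j39.67 A = 40.6∠77.7° A.
Step 7 — Complex power: S = V·I* = 0.001403 - j223.7 VA.
Step 8 — Real power: P = Re(S) = 0.001403 W.
Step 9 — Reactive power: Q = Im(S) = -223.7 VAR.
Step 10 — Apparent power: |S| = 223.7 VA.
Step 11 — Power factor: PF = P/|S| = 6.273e-06 (leading).

(a) P = 0.001403 W  (b) Q = -223.7 VAR  (c) S = 223.7 VA  (d) PF = 6.273e-06 (leading)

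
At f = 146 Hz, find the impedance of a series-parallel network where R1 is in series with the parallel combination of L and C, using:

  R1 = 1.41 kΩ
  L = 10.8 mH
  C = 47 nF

Step 1 — Angular frequency: ω = 2π·f = 2π·146 = 917.3 rad/s.
Step 2 — Component impedances:
  R1: Z = R = 1410 Ω
  L: Z = jωL = j·917.3·0.0108 = 0 + j9.907 Ω
  C: Z = 1/(jωC) = -j/(ω·C) = 0 - j2.319e+04 Ω
Step 3 — Parallel branch: L || C = 1/(1/L + 1/C) = 0 + j9.912 Ω.
Step 4 — Series with R1: Z_total = R1 + (L || C) = 1410 + j9.912 Ω = 1410∠0.4° Ω.

Z = 1410 + j9.912 Ω = 1410∠0.4° Ω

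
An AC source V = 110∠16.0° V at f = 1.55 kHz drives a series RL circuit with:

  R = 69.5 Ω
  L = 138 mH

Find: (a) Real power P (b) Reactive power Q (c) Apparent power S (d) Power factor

Step 1 — Angular frequency: ω = 2π·f = 2π·1550 = 9739 rad/s.
Step 2 — Component impedances:
  R: Z = R = 69.5 Ω
  L: Z = jωL = j·9739·0.138 = 0 + j1344 Ω
Step 3 — Series combination: Z_total = R + L = 69.5 + j1344 Ω = 1346∠87.0° Ω.
Step 4 — Source phasor: V = 110∠16.0° V = 105.7 + j30.32 V.
Step 5 — Current: I = V / Z = 0.02656 - j0.0773 A = 0.08174∠-71.0° A.
Step 6 — Complex power: S = V·I* = 0.4643 + j8.979 VA.
Step 7 — Real power: P = Re(S) = 0.4643 W.
Step 8 — Reactive power: Q = Im(S) = 8.979 VAR.
Step 9 — Apparent power: |S| = 8.991 VA.
Step 10 — Power factor: PF = P/|S| = 0.05164 (lagging).

(a) P = 0.4643 W  (b) Q = 8.979 VAR  (c) S = 8.991 VA  (d) PF = 0.05164 (lagging)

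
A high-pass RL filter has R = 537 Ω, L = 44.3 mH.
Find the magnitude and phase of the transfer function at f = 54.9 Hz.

Step 1 — Angular frequency: ω = 2π·54.9 = 344.9 rad/s.
Step 2 — Transfer function: H(jω) = jωL/(R + jωL).
Step 3 — Numerator jωL = j·15.28; denominator R + jωL = 537 + j15.28.
Step 4 — H = 0.0008091 + j0.02843.
Step 5 — Magnitude: |H| = 0.02844 (-30.9 dB); phase: φ = 88.4°.

|H| = 0.02844 (-30.9 dB), φ = 88.4°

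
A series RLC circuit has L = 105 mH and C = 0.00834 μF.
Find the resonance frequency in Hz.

Step 1 — Resonance condition Im(Z)=0 gives ω₀ = 1/√(LC).
Step 2 — ω₀ = 1/√(0.105·8.34e-09) = 3.379e+04 rad/s.
Step 3 — f₀ = ω₀/(2π) = 5378 Hz.

f₀ = 5378 Hz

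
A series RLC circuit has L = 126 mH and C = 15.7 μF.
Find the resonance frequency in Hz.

Step 1 — Resonance condition Im(Z)=0 gives ω₀ = 1/√(LC).
Step 2 — ω₀ = 1/√(0.126·1.57e-05) = 711 rad/s.
Step 3 — f₀ = ω₀/(2π) = 113.2 Hz.

f₀ = 113.2 Hz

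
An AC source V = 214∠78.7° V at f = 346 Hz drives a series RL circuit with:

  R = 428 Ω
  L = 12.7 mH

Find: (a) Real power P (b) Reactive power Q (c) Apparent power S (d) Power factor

Step 1 — Angular frequency: ω = 2π·f = 2π·346 = 2174 rad/s.
Step 2 — Component impedances:
  R: Z = R = 428 Ω
  L: Z = jωL = j·2174·0.0127 = 0 + j27.61 Ω
Step 3 — Series combination: Z_total = R + L = 428 + j27.61 Ω = 428.9∠3.7° Ω.
Step 4 — Source phasor: V = 214∠78.7° V = 41.93 + j209.9 V.
Step 5 — Current: I = V / Z = 0.1291 + j0.482 A = 0.499∠75.0° A.
Step 6 — Complex power: S = V·I* = 106.6 + j6.874 VA.
Step 7 — Real power: P = Re(S) = 106.6 W.
Step 8 — Reactive power: Q = Im(S) = 6.874 VAR.
Step 9 — Apparent power: |S| = 106.8 VA.
Step 10 — Power factor: PF = P/|S| = 0.9979 (lagging).

(a) P = 106.6 W  (b) Q = 6.874 VAR  (c) S = 106.8 VA  (d) PF = 0.9979 (lagging)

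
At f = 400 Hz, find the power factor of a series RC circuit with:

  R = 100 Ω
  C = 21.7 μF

Step 1 — Angular frequency: ω = 2π·f = 2π·400 = 2513 rad/s.
Step 2 — Component impedances:
  R: Z = R = 100 Ω
  C: Z = 1/(jωC) = -j/(ω·C) = 0 - j18.34 Ω
Step 3 — Series combination: Z_total = R + C = 100 - j18.34 Ω = 101.7∠-10.4° Ω.
Step 4 — Power factor: PF = cos(φ) = Re(Z)/|Z| = 100/101.67 = 0.9836.
Step 5 — Type: Im(Z) = -18.34 ⇒ leading (phase φ = -10.4°).

PF = 0.9836 (leading, φ = -10.4°)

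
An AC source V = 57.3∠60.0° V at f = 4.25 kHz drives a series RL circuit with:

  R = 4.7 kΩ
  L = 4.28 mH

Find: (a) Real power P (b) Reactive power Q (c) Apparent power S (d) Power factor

Step 1 — Angular frequency: ω = 2π·f = 2π·4250 = 2.67e+04 rad/s.
Step 2 — Component impedances:
  R: Z = R = 4700 Ω
  L: Z = jωL = j·2.67e+04·0.00428 = 0 + j114.3 Ω
Step 3 — Series combination: Z_total = R + L = 4700 + j114.3 Ω = 4701∠1.4° Ω.
Step 4 — Source phasor: V = 57.3∠60.0° V = 28.65 + j49.62 V.
Step 5 — Current: I = V / Z = 0.006349 + j0.0104 A = 0.01219∠58.6° A.
Step 6 — Complex power: S = V·I* = 0.6982 + j0.01698 VA.
Step 7 — Real power: P = Re(S) = 0.6982 W.
Step 8 — Reactive power: Q = Im(S) = 0.01698 VAR.
Step 9 — Apparent power: |S| = 0.6984 VA.
Step 10 — Power factor: PF = P/|S| = 0.9997 (lagging).

(a) P = 0.6982 W  (b) Q = 0.01698 VAR  (c) S = 0.6984 VA  (d) PF = 0.9997 (lagging)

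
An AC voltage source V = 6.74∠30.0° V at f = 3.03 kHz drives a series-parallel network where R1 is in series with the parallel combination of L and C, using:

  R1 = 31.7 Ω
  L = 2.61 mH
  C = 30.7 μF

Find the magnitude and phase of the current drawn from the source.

Step 1 — Angular frequency: ω = 2π·f = 2π·3030 = 1.904e+04 rad/s.
Step 2 — Component impedances:
  R1: Z = R = 31.7 Ω
  L: Z = jωL = j·1.904e+04·0.00261 = 0 + j49.69 Ω
  C: Z = 1/(jωC) = -j/(ω·C) = 0 - j1.711 Ω
Step 3 — Parallel branch: L || C = 1/(1/L + 1/C) = 0 - j1.772 Ω.
Step 4 — Series with R1: Z_total = R1 + (L || C) = 31.7 - j1.772 Ω = 31.75∠-3.2° Ω.
Step 5 — Source phasor: V = 6.74∠30.0° V = 5.837 + j3.37 V.
Step 6 — Ohm's law: I = V / Z_total = (5.837 + j3.37) / (31.7 - j1.772) = 0.1776 + j0.1162 A.
Step 7 — Convert to polar: |I| = 0.2123 A, ∠I = 33.2°.

I = 0.2123∠33.2° A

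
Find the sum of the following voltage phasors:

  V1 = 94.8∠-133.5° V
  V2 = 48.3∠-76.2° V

Step 1 — Convert each phasor to rectangular form:
  V1 = 94.8·(cos(-133.5°) + j·sin(-133.5°)) = -65.26 - j68.77 V
  V2 = 48.3·(cos(-76.2°) + j·sin(-76.2°)) = 11.52 - j46.91 V
Step 2 — Sum components: V_total = -53.73 - j115.7 V.
Step 3 — Convert to polar: |V_total| = 127.5 V, ∠V_total = -114.9°.

V_total = 127.5∠-114.9° V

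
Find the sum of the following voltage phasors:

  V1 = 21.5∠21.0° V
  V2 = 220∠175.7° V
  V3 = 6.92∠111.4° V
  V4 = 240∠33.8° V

Step 1 — Convert each phasor to rectangular form:
  V1 = 21.5·(cos(21.0°) + j·sin(21.0°)) = 20.07 + j7.705 V
  V2 = 220·(cos(175.7°) + j·sin(175.7°)) = -219.4 + j16.5 V
  V3 = 6.92·(cos(111.4°) + j·sin(111.4°)) = -2.525 + j6.443 V
  V4 = 240·(cos(33.8°) + j·sin(33.8°)) = 199.4 + j133.5 V
Step 2 — Sum components: V_total = -2.397 + j164.2 V.
Step 3 — Convert to polar: |V_total| = 164.2 V, ∠V_total = 90.8°.

V_total = 164.2∠90.8° V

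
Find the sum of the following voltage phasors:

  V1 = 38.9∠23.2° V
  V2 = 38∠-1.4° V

Step 1 — Convert each phasor to rectangular form:
  V1 = 38.9·(cos(23.2°) + j·sin(23.2°)) = 35.75 + j15.32 V
  V2 = 38·(cos(-1.4°) + j·sin(-1.4°)) = 37.99 - j0.9284 V
Step 2 — Sum components: V_total = 73.74 + j14.4 V.
Step 3 — Convert to polar: |V_total| = 75.14 V, ∠V_total = 11.0°.

V_total = 75.14∠11.0° V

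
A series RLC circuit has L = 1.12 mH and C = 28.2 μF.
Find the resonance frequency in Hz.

Step 1 — Resonance condition Im(Z)=0 gives ω₀ = 1/√(LC).
Step 2 — ω₀ = 1/√(0.00112·2.82e-05) = 5627 rad/s.
Step 3 — f₀ = ω₀/(2π) = 895.5 Hz.

f₀ = 895.5 Hz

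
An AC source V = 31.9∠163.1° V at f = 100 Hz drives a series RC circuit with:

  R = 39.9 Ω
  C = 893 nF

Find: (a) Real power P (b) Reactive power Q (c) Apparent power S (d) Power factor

Step 1 — Angular frequency: ω = 2π·f = 2π·100 = 628.3 rad/s.
Step 2 — Component impedances:
  R: Z = R = 39.9 Ω
  C: Z = 1/(jωC) = -j/(ω·C) = 0 - j1782 Ω
Step 3 — Series combination: Z_total = R + C = 39.9 - j1782 Ω = 1783∠-88.7° Ω.
Step 4 — Source phasor: V = 31.9∠163.1° V = -30.52 + j9.273 V.
Step 5 — Current: I = V / Z = -0.005584 - j0.017 A = 0.01789∠-108.2° A.
Step 6 — Complex power: S = V·I* = 0.01278 - j0.5707 VA.
Step 7 — Real power: P = Re(S) = 0.01278 W.
Step 8 — Reactive power: Q = Im(S) = -0.5707 VAR.
Step 9 — Apparent power: |S| = 0.5708 VA.
Step 10 — Power factor: PF = P/|S| = 0.02238 (leading).

(a) P = 0.01278 W  (b) Q = -0.5707 VAR  (c) S = 0.5708 VA  (d) PF = 0.02238 (leading)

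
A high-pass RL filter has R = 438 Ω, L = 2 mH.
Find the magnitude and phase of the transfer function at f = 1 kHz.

Step 1 — Angular frequency: ω = 2π·1000 = 6283 rad/s.
Step 2 — Transfer function: H(jω) = jωL/(R + jωL).
Step 3 — Numerator jωL = j·12.57; denominator R + jωL = 438 + j12.57.
Step 4 — H = 0.0008225 + j0.02867.
Step 5 — Magnitude: |H| = 0.02868 (-30.8 dB); phase: φ = 88.4°.

|H| = 0.02868 (-30.8 dB), φ = 88.4°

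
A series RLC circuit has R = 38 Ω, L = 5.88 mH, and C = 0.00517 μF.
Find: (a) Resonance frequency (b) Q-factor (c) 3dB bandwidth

Step 1 — Resonance: ω₀ = 1/√(LC) = 1/√(0.00588·5.17e-09) = 1.814e+05 rad/s.
Step 2 — f₀ = ω₀/(2π) = 2.887e+04 Hz.
Step 3 — Series Q: Q = ω₀L/R = 1.814e+05·0.00588/38 = 28.06.
Step 4 — Bandwidth: Δω = ω₀/Q = 6463 rad/s; BW = Δω/(2π) = 1029 Hz.

(a) f₀ = 2.887e+04 Hz  (b) Q = 28.06  (c) BW = 1029 Hz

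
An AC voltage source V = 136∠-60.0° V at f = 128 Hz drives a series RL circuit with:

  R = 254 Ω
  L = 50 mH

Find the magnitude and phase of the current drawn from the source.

Step 1 — Angular frequency: ω = 2π·f = 2π·128 = 804.2 rad/s.
Step 2 — Component impedances:
  R: Z = R = 254 Ω
  L: Z = jωL = j·804.2·0.05 = 0 + j40.21 Ω
Step 3 — Series combination: Z_total = R + L = 254 + j40.21 Ω = 257.2∠9.0° Ω.
Step 4 — Source phasor: V = 136∠-60.0° V = 68 - j117.8 V.
Step 5 — Ohm's law: I = V / Z_total = (68 - j117.8) / (254 + j40.21) = 0.1896 - j0.4937 A.
Step 6 — Convert to polar: |I| = 0.5288 A, ∠I = -69.0°.

I = 0.5288∠-69.0° A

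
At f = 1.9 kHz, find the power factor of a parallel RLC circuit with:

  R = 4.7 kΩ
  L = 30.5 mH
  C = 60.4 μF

Step 1 — Angular frequency: ω = 2π·f = 2π·1900 = 1.194e+04 rad/s.
Step 2 — Component impedances:
  R: Z = R = 4700 Ω
  L: Z = jωL = j·1.194e+04·0.0305 = 0 + j364.1 Ω
  C: Z = 1/(jωC) = -j/(ω·C) = 0 - j1.387 Ω
Step 3 — Parallel combination: 1/Z_total = 1/R + 1/L + 1/C; Z_total = 0.0004124 - j1.392 Ω = 1.392∠-90.0° Ω.
Step 4 — Power factor: PF = cos(φ) = Re(Z)/|Z| = 0.00041236/1.3922 = 0.0002962.
Step 5 — Type: Im(Z) = -1.392 ⇒ leading (phase φ = -90.0°).

PF = 0.0002962 (leading, φ = -90.0°)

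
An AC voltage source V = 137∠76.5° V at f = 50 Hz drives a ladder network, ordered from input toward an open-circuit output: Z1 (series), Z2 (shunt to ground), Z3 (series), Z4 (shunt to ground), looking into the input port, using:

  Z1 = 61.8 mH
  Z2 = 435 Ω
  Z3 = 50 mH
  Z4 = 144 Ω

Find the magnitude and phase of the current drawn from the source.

Step 1 — Angular frequency: ω = 2π·f = 2π·50 = 314.2 rad/s.
Step 2 — Component impedances:
  Z1: Z = jωL = j·314.2·0.0618 = 0 + j19.42 Ω
  Z2: Z = R = 435 Ω
  Z3: Z = jωL = j·314.2·0.05 = 0 + j15.71 Ω
  Z4: Z = R = 144 Ω
Step 3 — Ladder network (open output): work backward from the far end, alternating series and parallel combinations. Z_in = 108.4 + j28.27 Ω = 112.1∠14.6° Ω.
Step 4 — Source phasor: V = 137∠76.5° V = 31.98 + j133.2 V.
Step 5 — Ohm's law: I = V / Z_total = (31.98 + j133.2) / (108.4 + j28.27) = 0.5762 + j1.078 A.
Step 6 — Convert to polar: |I| = 1.223 A, ∠I = 61.9°.

I = 1.223∠61.9° A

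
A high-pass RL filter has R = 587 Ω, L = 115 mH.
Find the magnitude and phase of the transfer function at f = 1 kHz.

Step 1 — Angular frequency: ω = 2π·1000 = 6283 rad/s.
Step 2 — Transfer function: H(jω) = jωL/(R + jωL).
Step 3 — Numerator jωL = j·722.6; denominator R + jωL = 587 + j722.6.
Step 4 — H = 0.6024 + j0.4894.
Step 5 — Magnitude: |H| = 0.7762 (-2.2 dB); phase: φ = 39.1°.

|H| = 0.7762 (-2.2 dB), φ = 39.1°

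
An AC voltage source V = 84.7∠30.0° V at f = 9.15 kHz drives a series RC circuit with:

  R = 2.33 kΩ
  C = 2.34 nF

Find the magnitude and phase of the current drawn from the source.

Step 1 — Angular frequency: ω = 2π·f = 2π·9150 = 5.749e+04 rad/s.
Step 2 — Component impedances:
  R: Z = R = 2330 Ω
  C: Z = 1/(jωC) = -j/(ω·C) = 0 - j7433 Ω
Step 3 — Series combination: Z_total = R + C = 2330 - j7433 Ω = 7790∠-72.6° Ω.
Step 4 — Source phasor: V = 84.7∠30.0° V = 73.35 + j42.35 V.
Step 5 — Ohm's law: I = V / Z_total = (73.35 + j42.35) / (2330 - j7433) = -0.002371 + j0.01061 A.
Step 6 — Convert to polar: |I| = 0.01087 A, ∠I = 102.6°.

I = 0.01087∠102.6° A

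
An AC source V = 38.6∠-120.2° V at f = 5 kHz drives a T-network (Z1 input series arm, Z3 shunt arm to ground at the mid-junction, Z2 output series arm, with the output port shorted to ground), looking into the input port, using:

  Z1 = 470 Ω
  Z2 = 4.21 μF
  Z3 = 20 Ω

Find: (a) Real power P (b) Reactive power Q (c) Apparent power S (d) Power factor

Step 1 — Angular frequency: ω = 2π·f = 2π·5000 = 3.142e+04 rad/s.
Step 2 — Component impedances:
  Z1: Z = R = 470 Ω
  Z2: Z = 1/(jωC) = -j/(ω·C) = 0 - j7.561 Ω
  Z3: Z = R = 20 Ω
Step 3 — With the output port shorted to ground, the output series arm Z2 runs from the junction to ground; the shunt arm Z3 also runs from the junction to ground. They appear in parallel: Z3 || Z2 = 2.501 - j6.615 Ω.
Step 4 — Series with input arm Z1: Z_in = Z1 + (Z3 || Z2) = 472.5 - j6.615 Ω = 472.5∠-0.8° Ω.
Step 5 — Source phasor: V = 38.6∠-120.2° V = -19.42 - j33.36 V.
Step 6 — Current: I = V / Z = -0.0401 - j0.07117 A = 0.08168∠-119.4° A.
Step 7 — Complex power: S = V·I* = 3.153 - j0.04414 VA.
Step 8 — Real power: P = Re(S) = 3.153 W.
Step 9 — Reactive power: Q = Im(S) = -0.04414 VAR.
Step 10 — Apparent power: |S| = 3.153 VA.
Step 11 — Power factor: PF = P/|S| = 0.9999 (leading).

(a) P = 3.153 W  (b) Q = -0.04414 VAR  (c) S = 3.153 VA  (d) PF = 0.9999 (leading)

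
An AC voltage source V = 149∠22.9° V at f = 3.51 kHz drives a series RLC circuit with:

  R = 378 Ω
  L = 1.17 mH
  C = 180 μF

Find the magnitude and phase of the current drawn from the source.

Step 1 — Angular frequency: ω = 2π·f = 2π·3510 = 2.205e+04 rad/s.
Step 2 — Component impedances:
  R: Z = R = 378 Ω
  L: Z = jωL = j·2.205e+04·0.00117 = 0 + j25.8 Ω
  C: Z = 1/(jωC) = -j/(ω·C) = 0 - j0.2519 Ω
Step 3 — Series combination: Z_total = R + L + C = 378 + j25.55 Ω = 378.9∠3.9° Ω.
Step 4 — Source phasor: V = 149∠22.9° V = 137.3 + j57.98 V.
Step 5 — Ohm's law: I = V / Z_total = (137.3 + j57.98) / (378 + j25.55) = 0.3718 + j0.1283 A.
Step 6 — Convert to polar: |I| = 0.3933 A, ∠I = 19.0°.

I = 0.3933∠19.0° A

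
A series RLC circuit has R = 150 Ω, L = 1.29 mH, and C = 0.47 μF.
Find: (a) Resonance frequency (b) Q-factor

Step 1 — Resonance condition Im(Z)=0 gives ω₀ = 1/√(LC).
Step 2 — ω₀ = 1/√(0.00129·4.7e-07) = 4.061e+04 rad/s.
Step 3 — f₀ = ω₀/(2π) = 6464 Hz.
Step 4 — Series Q: Q = ω₀L/R = 4.061e+04·0.00129/150 = 0.3493.

(a) f₀ = 6464 Hz  (b) Q = 0.3493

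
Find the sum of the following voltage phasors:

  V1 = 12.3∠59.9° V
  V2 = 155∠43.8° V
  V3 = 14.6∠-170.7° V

Step 1 — Convert each phasor to rectangular form:
  V1 = 12.3·(cos(59.9°) + j·sin(59.9°)) = 6.169 + j10.64 V
  V2 = 155·(cos(43.8°) + j·sin(43.8°)) = 111.9 + j107.3 V
  V3 = 14.6·(cos(-170.7°) + j·sin(-170.7°)) = -14.41 - j2.359 V
Step 2 — Sum components: V_total = 103.6 + j115.6 V.
Step 3 — Convert to polar: |V_total| = 155.2 V, ∠V_total = 48.1°.

V_total = 155.2∠48.1° V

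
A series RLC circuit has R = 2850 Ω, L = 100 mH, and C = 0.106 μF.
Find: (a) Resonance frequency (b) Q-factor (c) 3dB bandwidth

Step 1 — Resonance: ω₀ = 1/√(LC) = 1/√(0.1·1.06e-07) = 9713 rad/s.
Step 2 — f₀ = ω₀/(2π) = 1546 Hz.
Step 3 — Series Q: Q = ω₀L/R = 9713·0.1/2850 = 0.3408.
Step 4 — Bandwidth: Δω = ω₀/Q = 2.85e+04 rad/s; BW = Δω/(2π) = 4536 Hz.

(a) f₀ = 1546 Hz  (b) Q = 0.3408  (c) BW = 4536 Hz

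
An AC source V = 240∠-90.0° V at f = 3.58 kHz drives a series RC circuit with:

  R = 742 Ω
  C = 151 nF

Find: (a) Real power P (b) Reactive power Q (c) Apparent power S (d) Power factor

Step 1 — Angular frequency: ω = 2π·f = 2π·3580 = 2.249e+04 rad/s.
Step 2 — Component impedances:
  R: Z = R = 742 Ω
  C: Z = 1/(jωC) = -j/(ω·C) = 0 - j294.4 Ω
Step 3 — Series combination: Z_total = R + C = 742 - j294.4 Ω = 798.3∠-21.6° Ω.
Step 4 — Source phasor: V = 240∠-90.0° V = 0 - j240 V.
Step 5 — Current: I = V / Z = 0.1109 - j0.2795 A = 0.3006∠-68.4° A.
Step 6 — Complex power: S = V·I* = 67.07 - j26.61 VA.
Step 7 — Real power: P = Re(S) = 67.07 W.
Step 8 — Reactive power: Q = Im(S) = -26.61 VAR.
Step 9 — Apparent power: |S| = 72.16 VA.
Step 10 — Power factor: PF = P/|S| = 0.9295 (leading).

(a) P = 67.07 W  (b) Q = -26.61 VAR  (c) S = 72.16 VA  (d) PF = 0.9295 (leading)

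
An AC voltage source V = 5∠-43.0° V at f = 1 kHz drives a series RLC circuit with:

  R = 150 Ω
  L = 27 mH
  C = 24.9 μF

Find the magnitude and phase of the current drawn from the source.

Step 1 — Angular frequency: ω = 2π·f = 2π·1000 = 6283 rad/s.
Step 2 — Component impedances:
  R: Z = R = 150 Ω
  L: Z = jωL = j·6283·0.027 = 0 + j169.6 Ω
  C: Z = 1/(jωC) = -j/(ω·C) = 0 - j6.392 Ω
Step 3 — Series combination: Z_total = R + L + C = 150 + j163.3 Ω = 221.7∠47.4° Ω.
Step 4 — Source phasor: V = 5∠-43.0° V = 3.657 - j3.41 V.
Step 5 — Ohm's law: I = V / Z_total = (3.657 - j3.41) / (150 + j163.3) = -0.0001664 - j0.02255 A.
Step 6 — Convert to polar: |I| = 0.02255 A, ∠I = -90.4°.

I = 0.02255∠-90.4° A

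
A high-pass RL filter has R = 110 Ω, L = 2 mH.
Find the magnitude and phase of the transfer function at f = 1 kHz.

Step 1 — Angular frequency: ω = 2π·1000 = 6283 rad/s.
Step 2 — Transfer function: H(jω) = jωL/(R + jωL).
Step 3 — Numerator jωL = j·12.57; denominator R + jωL = 110 + j12.57.
Step 4 — H = 0.01288 + j0.1128.
Step 5 — Magnitude: |H| = 0.1135 (-18.9 dB); phase: φ = 83.5°.

|H| = 0.1135 (-18.9 dB), φ = 83.5°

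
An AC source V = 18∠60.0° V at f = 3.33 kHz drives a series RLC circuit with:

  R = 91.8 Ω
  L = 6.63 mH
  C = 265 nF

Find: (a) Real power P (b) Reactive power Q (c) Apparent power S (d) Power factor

Step 1 — Angular frequency: ω = 2π·f = 2π·3330 = 2.092e+04 rad/s.
Step 2 — Component impedances:
  R: Z = R = 91.8 Ω
  L: Z = jωL = j·2.092e+04·0.00663 = 0 + j138.7 Ω
  C: Z = 1/(jωC) = -j/(ω·C) = 0 - j180.4 Ω
Step 3 — Series combination: Z_total = R + L + C = 91.8 - j41.64 Ω = 100.8∠-24.4° Ω.
Step 4 — Source phasor: V = 18∠60.0° V = 9 + j15.59 V.
Step 5 — Current: I = V / Z = 0.01744 + j0.1777 A = 0.1786∠84.4° A.
Step 6 — Complex power: S = V·I* = 2.927 - j1.328 VA.
Step 7 — Real power: P = Re(S) = 2.927 W.
Step 8 — Reactive power: Q = Im(S) = -1.328 VAR.
Step 9 — Apparent power: |S| = 3.214 VA.
Step 10 — Power factor: PF = P/|S| = 0.9107 (leading).

(a) P = 2.927 W  (b) Q = -1.328 VAR  (c) S = 3.214 VA  (d) PF = 0.9107 (leading)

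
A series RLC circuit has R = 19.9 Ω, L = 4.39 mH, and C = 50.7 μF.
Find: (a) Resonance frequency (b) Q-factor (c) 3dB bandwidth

Step 1 — Resonance: ω₀ = 1/√(LC) = 1/√(0.00439·5.07e-05) = 2120 rad/s.
Step 2 — f₀ = ω₀/(2π) = 337.4 Hz.
Step 3 — Series Q: Q = ω₀L/R = 2120·0.00439/19.9 = 0.4676.
Step 4 — Bandwidth: Δω = ω₀/Q = 4533 rad/s; BW = Δω/(2π) = 721.5 Hz.

(a) f₀ = 337.4 Hz  (b) Q = 0.4676  (c) BW = 721.5 Hz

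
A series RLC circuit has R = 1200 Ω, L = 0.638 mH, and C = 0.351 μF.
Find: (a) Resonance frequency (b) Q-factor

Step 1 — Resonance condition Im(Z)=0 gives ω₀ = 1/√(LC).
Step 2 — ω₀ = 1/√(0.000638·3.51e-07) = 6.682e+04 rad/s.
Step 3 — f₀ = ω₀/(2π) = 1.064e+04 Hz.
Step 4 — Series Q: Q = ω₀L/R = 6.682e+04·0.000638/1200 = 0.03553.

(a) f₀ = 1.064e+04 Hz  (b) Q = 0.03553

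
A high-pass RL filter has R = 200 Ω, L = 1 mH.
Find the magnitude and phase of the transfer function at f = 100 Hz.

Step 1 — Angular frequency: ω = 2π·100 = 628.3 rad/s.
Step 2 — Transfer function: H(jω) = jωL/(R + jωL).
Step 3 — Numerator jωL = j·0.6283; denominator R + jωL = 200 + j0.6283.
Step 4 — H = 9.87e-06 + j0.003142.
Step 5 — Magnitude: |H| = 0.003142 (-50.1 dB); phase: φ = 89.8°.

|H| = 0.003142 (-50.1 dB), φ = 89.8°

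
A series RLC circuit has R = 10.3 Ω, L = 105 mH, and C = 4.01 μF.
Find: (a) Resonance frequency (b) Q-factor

Step 1 — Resonance condition Im(Z)=0 gives ω₀ = 1/√(LC).
Step 2 — ω₀ = 1/√(0.105·4.01e-06) = 1541 rad/s.
Step 3 — f₀ = ω₀/(2π) = 245.3 Hz.
Step 4 — Series Q: Q = ω₀L/R = 1541·0.105/10.3 = 15.71.

(a) f₀ = 245.3 Hz  (b) Q = 15.71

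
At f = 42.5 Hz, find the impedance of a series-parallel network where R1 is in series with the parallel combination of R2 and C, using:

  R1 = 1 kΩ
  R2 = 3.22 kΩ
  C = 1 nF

Step 1 — Angular frequency: ω = 2π·f = 2π·42.5 = 267 rad/s.
Step 2 — Component impedances:
  R1: Z = R = 1000 Ω
  R2: Z = R = 3220 Ω
  C: Z = 1/(jωC) = -j/(ω·C) = 0 - j3.745e+06 Ω
Step 3 — Parallel branch: R2 || C = 1/(1/R2 + 1/C) = 3220 - j2.769 Ω.
Step 4 — Series with R1: Z_total = R1 + (R2 || C) = 4220 - j2.769 Ω = 4220∠-0.0° Ω.

Z = 4220 - j2.769 Ω = 4220∠-0.0° Ω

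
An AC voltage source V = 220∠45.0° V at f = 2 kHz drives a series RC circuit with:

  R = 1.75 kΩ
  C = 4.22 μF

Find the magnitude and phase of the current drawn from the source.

Step 1 — Angular frequency: ω = 2π·f = 2π·2000 = 1.257e+04 rad/s.
Step 2 — Component impedances:
  R: Z = R = 1750 Ω
  C: Z = 1/(jωC) = -j/(ω·C) = 0 - j18.86 Ω
Step 3 — Series combination: Z_total = R + C = 1750 - j18.86 Ω = 1750∠-0.6° Ω.
Step 4 — Source phasor: V = 220∠45.0° V = 155.6 + j155.6 V.
Step 5 — Ohm's law: I = V / Z_total = (155.6 + j155.6) / (1750 - j18.86) = 0.08793 + j0.08984 A.
Step 6 — Convert to polar: |I| = 0.1257 A, ∠I = 45.6°.

I = 0.1257∠45.6° A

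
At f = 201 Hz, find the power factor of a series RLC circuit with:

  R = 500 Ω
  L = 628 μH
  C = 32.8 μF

Step 1 — Angular frequency: ω = 2π·f = 2π·201 = 1263 rad/s.
Step 2 — Component impedances:
  R: Z = R = 500 Ω
  L: Z = jωL = j·1263·0.000628 = 0 + j0.7931 Ω
  C: Z = 1/(jωC) = -j/(ω·C) = 0 - j24.14 Ω
Step 3 — Series combination: Z_total = R + L + C = 500 - j23.35 Ω = 500.5∠-2.7° Ω.
Step 4 — Power factor: PF = cos(φ) = Re(Z)/|Z| = 500/500.54 = 0.9989.
Step 5 — Type: Im(Z) = -23.35 ⇒ leading (phase φ = -2.7°).

PF = 0.9989 (leading, φ = -2.7°)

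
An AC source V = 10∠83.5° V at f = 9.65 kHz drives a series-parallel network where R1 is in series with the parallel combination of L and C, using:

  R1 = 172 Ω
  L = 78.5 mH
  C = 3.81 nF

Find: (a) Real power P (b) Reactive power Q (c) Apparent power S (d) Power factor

Step 1 — Angular frequency: ω = 2π·f = 2π·9650 = 6.063e+04 rad/s.
Step 2 — Component impedances:
  R1: Z = R = 172 Ω
  L: Z = jωL = j·6.063e+04·0.0785 = 0 + j4760 Ω
  C: Z = 1/(jωC) = -j/(ω·C) = 0 - j4329 Ω
Step 3 — Parallel branch: L || C = 1/(1/L + 1/C) = 0 - j4.782e+04 Ω.
Step 4 — Series with R1: Z_total = R1 + (L || C) = 172 - j4.782e+04 Ω = 4.782e+04∠-89.8° Ω.
Step 5 — Source phasor: V = 10∠83.5° V = 1.132 + j9.936 V.
Step 6 — Current: I = V / Z = -0.0002077 + j2.442e-05 A = 0.0002091∠173.3° A.
Step 7 — Complex power: S = V·I* = 7.522e-06 - j0.002091 VA.
Step 8 — Real power: P = Re(S) = 7.522e-06 W.
Step 9 — Reactive power: Q = Im(S) = -0.002091 VAR.
Step 10 — Apparent power: |S| = 0.002091 VA.
Step 11 — Power factor: PF = P/|S| = 0.003597 (leading).

(a) P = 7.522e-06 W  (b) Q = -0.002091 VAR  (c) S = 0.002091 VA  (d) PF = 0.003597 (leading)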